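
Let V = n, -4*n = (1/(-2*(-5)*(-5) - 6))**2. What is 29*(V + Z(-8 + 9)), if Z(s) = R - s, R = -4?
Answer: -1818909/12544 ≈ -145.00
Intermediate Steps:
n = -1/12544 (n = -1/(4*(-2*(-5)*(-5) - 6)**2) = -1/(4*(10*(-5) - 6)**2) = -1/(4*(-50 - 6)**2) = -(1/(-56))**2/4 = -(-1/56)**2/4 = -1/4*1/3136 = -1/12544 ≈ -7.9719e-5)
V = -1/12544 ≈ -7.9719e-5
Z(s) = -4 - s
29*(V + Z(-8 + 9)) = 29*(-1/12544 + (-4 - (-8 + 9))) = 29*(-1/12544 + (-4 - 1*1)) = 29*(-1/12544 + (-4 - 1)) = 29*(-1/12544 - 5) = 29*(-62721/12544) = -1818909/12544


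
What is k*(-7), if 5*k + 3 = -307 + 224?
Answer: 602/5 ≈ 120.40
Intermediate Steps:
k = -86/5 (k = -3/5 + (-307 + 224)/5 = -3/5 + (1/5)*(-83) = -3/5 - 83/5 = -86/5 ≈ -17.200)
k*(-7) = -86/5*(-7) = 602/5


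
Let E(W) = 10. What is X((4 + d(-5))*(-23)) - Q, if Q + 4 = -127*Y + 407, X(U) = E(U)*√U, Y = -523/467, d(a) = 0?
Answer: -254622/467 + 20*I*√23 ≈ -545.23 + 95.917*I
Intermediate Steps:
Y = -523/467 (Y = -523*1/467 = -523/467 ≈ -1.1199)
X(U) = 10*√U
Q = 254622/467 (Q = -4 + (-127*(-523/467) + 407) = -4 + (66421/467 + 407) = -4 + 256490/467 = 254622/467 ≈ 545.23)
X((4 + d(-5))*(-23)) - Q = 10*√((4 + 0)*(-23)) - 1*254622/467 = 10*√(4*(-23)) - 254622/467 = 10*√(-92) - 254622/467 = 10*(2*I*√23) - 254622/467 = 20*I*√23 - 254622/467 = -254622/467 + 20*I*√23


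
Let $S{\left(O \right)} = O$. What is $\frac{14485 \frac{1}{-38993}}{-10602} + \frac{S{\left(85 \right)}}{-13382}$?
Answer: $- \frac{8736370885}{1383042366063} \approx -0.0063168$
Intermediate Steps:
$\frac{14485 \frac{1}{-38993}}{-10602} + \frac{S{\left(85 \right)}}{-13382} = \frac{14485 \frac{1}{-38993}}{-10602} + \frac{85}{-13382} = 14485 \left(- \frac{1}{38993}\right) \left(- \frac{1}{10602}\right) + 85 \left(- \frac{1}{13382}\right) = \left(- \frac{14485}{38993}\right) \left(- \frac{1}{10602}\right) - \frac{85}{13382} = \frac{14485}{413403786} - \frac{85}{13382} = - \frac{8736370885}{1383042366063}$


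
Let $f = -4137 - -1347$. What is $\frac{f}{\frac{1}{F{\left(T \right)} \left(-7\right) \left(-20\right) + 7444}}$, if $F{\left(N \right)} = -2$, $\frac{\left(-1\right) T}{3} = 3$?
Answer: $-19987560$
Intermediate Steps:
$T = -9$ ($T = \left(-3\right) 3 = -9$)
$f = -2790$ ($f = -4137 + 1347 = -2790$)
$\frac{f}{\frac{1}{F{\left(T \right)} \left(-7\right) \left(-20\right) + 7444}} = - \frac{2790}{\frac{1}{\left(-2\right) \left(-7\right) \left(-20\right) + 7444}} = - \frac{2790}{\frac{1}{14 \left(-20\right) + 7444}} = - \frac{2790}{\frac{1}{-280 + 7444}} = - \frac{2790}{\frac{1}{7164}} = - 2790 \frac{1}{\frac{1}{7164}} = \left(-2790\right) 7164 = -19987560$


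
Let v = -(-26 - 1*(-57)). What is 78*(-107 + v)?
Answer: -10764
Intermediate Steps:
v = -31 (v = -(-26 + 57) = -1*31 = -31)
78*(-107 + v) = 78*(-107 - 31) = 78*(-138) = -10764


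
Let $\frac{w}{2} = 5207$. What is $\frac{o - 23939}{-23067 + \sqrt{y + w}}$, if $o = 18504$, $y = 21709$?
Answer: $\frac{125369145}{532054366} + \frac{5435 \sqrt{32123}}{532054366} \approx 0.23746$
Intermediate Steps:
$w = 10414$ ($w = 2 \cdot 5207 = 10414$)
$\frac{o - 23939}{-23067 + \sqrt{y + w}} = \frac{18504 - 23939}{-23067 + \sqrt{21709 + 10414}} = - \frac{5435}{-23067 + \sqrt{32123}}$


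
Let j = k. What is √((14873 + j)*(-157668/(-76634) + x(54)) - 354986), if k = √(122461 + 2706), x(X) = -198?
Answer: √(-4799873693893766 - 287681430444*√125167)/38317 ≈ 1827.2*I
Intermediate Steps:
k = √125167 ≈ 353.79
j = √125167 ≈ 353.79
√((14873 + j)*(-157668/(-76634) + x(54)) - 354986) = √((14873 + √125167)*(-157668/(-76634) - 198) - 354986) = √((14873 + √125167)*(-157668*(-1/76634) - 198) - 354986) = √((14873 + √125167)*(78834/38317 - 198) - 354986) = √((14873 + √125167)*(-7507932/38317) - 354986) = √((-111665472636/38317 - 7507932*√125167/38317) - 354986) = √(-125267471198/38317 - 7507932*√125167/38317)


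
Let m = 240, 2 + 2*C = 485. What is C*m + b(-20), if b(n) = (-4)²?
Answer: 57976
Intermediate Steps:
C = 483/2 (C = -1 + (½)*485 = -1 + 485/2 = 483/2 ≈ 241.50)
b(n) = 16
C*m + b(-20) = (483/2)*240 + 16 = 57960 + 16 = 57976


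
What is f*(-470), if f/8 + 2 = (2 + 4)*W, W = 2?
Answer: -37600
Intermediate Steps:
f = 80 (f = -16 + 8*((2 + 4)*2) = -16 + 8*(6*2) = -16 + 8*12 = -16 + 96 = 80)
f*(-470) = 80*(-470) = -37600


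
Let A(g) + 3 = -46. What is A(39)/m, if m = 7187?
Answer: -49/7187 ≈ -0.0068179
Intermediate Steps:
A(g) = -49 (A(g) = -3 - 46 = -49)
A(39)/m = -49/7187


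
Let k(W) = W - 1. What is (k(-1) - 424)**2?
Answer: 181476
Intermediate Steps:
k(W) = -1 + W
(k(-1) - 424)**2 = ((-1 - 1) - 424)**2 = (-2 - 424)**2 = (-426)**2 = 181476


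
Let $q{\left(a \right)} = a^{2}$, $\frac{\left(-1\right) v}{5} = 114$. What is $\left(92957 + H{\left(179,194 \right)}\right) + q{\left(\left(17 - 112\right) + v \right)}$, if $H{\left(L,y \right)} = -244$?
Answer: $534938$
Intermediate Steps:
$v = -570$ ($v = \left(-5\right) 114 = -570$)
$\left(92957 + H{\left(179,194 \right)}\right) + q{\left(\left(17 - 112\right) + v \right)} = \left(92957 - 244\right) + \left(\left(17 - 112\right) - 570\right)^{2} = 92713 + \left(-95 - 570\right)^{2} = 92713 + \left(-665\right)^{2} = 92713 + 442225 = 534938$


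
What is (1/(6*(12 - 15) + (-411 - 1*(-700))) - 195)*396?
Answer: -20926224/271 ≈ -77219.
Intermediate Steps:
(1/(6*(12 - 15) + (-411 - 1*(-700))) - 195)*396 = (1/(6*(-3) + (-411 + 700)) - 195)*396 = (1/(-18 + 289) - 195)*396 = (1/271 - 195)*396 = -52844/271*396 = -20926224/271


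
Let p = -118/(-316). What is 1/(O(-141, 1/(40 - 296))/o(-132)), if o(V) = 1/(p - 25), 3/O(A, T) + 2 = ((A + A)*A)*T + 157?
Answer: 3239/747072 ≈ 0.0043356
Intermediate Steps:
p = 59/158 (p = -118*(-1/316) = 59/158 ≈ 0.37342)
O(A, T) = 3/(155 + 2*T*A**2) (O(A, T) = 3/(-2 + (((A + A)*A)*T + 157)) = 3/(-2 + (((2*A)*A)*T + 157)) = 3/(-2 + ((2*A**2)*T + 157)) = 3/(-2 + (2*T*A**2 + 157)) = 3/(-2 + (157 + 2*T*A**2)) = 3/(155 + 2*T*A**2))
o(V) = -158/3891 (o(V) = 1/(59/158 - 25) = 1/(-3891/158) = -158/3891)
1/(O(-141, 1/(40 - 296))/o(-132)) = 1/((3/(155 + 2*(-141)**2/(40 - 296)))/(-158/3891)) = 1/((3/(155 + 2*19881/(-256)))*(-3891/158)) = 1/((3/(155 + 2*(-1/256)*19881))*(-3891/158)) = 1/((3/(155 - 19881/128))*(-3891/158)) = 1/((3/(-41/128))*(-3891/158)) = 1/((3*(-128/41))*(-3891/158)) = 1/(-384/41*(-3891/158)) = 1/(747072/3239) = 3239/747072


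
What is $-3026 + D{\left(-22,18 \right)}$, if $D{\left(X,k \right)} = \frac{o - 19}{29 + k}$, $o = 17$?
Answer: $- \frac{142224}{47} \approx -3026.0$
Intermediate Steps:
$D{\left(X,k \right)} = - \frac{2}{29 + k}$ ($D{\left(X,k \right)} = \frac{17 - 19}{29 + k} = - \frac{2}{29 + k}$)
$-3026 + D{\left(-22,18 \right)} = -3026 - \frac{2}{29 + 18} = -3026 - \frac{2}{47} = - \frac{142224}{47}$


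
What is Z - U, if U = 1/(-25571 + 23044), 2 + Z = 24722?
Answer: 62467441/2527 ≈ 24720.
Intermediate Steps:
Z = 24720 (Z = -2 + 24722 = 24720)
U = -1/2527 (U = 1/(-2527) = -1/2527 ≈ -0.00039573)
Z - U = 24720 - 1*(-1/2527) = 24720 + 1/2527 = 62467441/2527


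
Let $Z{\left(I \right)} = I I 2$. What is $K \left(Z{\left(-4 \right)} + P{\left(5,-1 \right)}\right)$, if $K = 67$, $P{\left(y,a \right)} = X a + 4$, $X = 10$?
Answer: $1742$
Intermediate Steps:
$P{\left(y,a \right)} = 4 + 10 a$ ($P{\left(y,a \right)} = 10 a + 4 = 4 + 10 a$)
$Z{\left(I \right)} = 2 I^{2}$ ($Z{\left(I \right)} = I^{2} \cdot 2 = 2 I^{2}$)
$K \left(Z{\left(-4 \right)} + P{\left(5,-1 \right)}\right) = 67 \left(2 \left(-4\right)^{2} + \left(4 + 10 \left(-1\right)\right)\right) = 67 \left(2 \cdot 16 + \left(4 - 10\right)\right) = 67 \left(32 - 6\right) = 67 \cdot 26 = 1742$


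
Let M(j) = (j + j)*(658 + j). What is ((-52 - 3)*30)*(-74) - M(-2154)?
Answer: -6322668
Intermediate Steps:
M(j) = 2*j*(658 + j) (M(j) = (2*j)*(658 + j) = 2*j*(658 + j))
((-52 - 3)*30)*(-74) - M(-2154) = ((-52 - 3)*30)*(-74) - 2*(-2154)*(658 - 2154) = -55*30*(-74) - 2*(-2154)*(-1496) = -1650*(-74) - 1*6444768 = 122100 - 6444768 = -6322668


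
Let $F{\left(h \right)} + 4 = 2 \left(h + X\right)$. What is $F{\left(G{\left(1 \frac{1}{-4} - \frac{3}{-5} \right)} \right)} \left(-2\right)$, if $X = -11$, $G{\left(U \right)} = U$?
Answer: $\frac{253}{5} \approx 50.6$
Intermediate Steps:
$F{\left(h \right)} = -26 + 2 h$ ($F{\left(h \right)} = -4 + 2 \left(h - 11\right) = -4 + 2 \left(-11 + h\right) = -4 + \left(-22 + 2 h\right) = -26 + 2 h$)
$F{\left(G{\left(1 \frac{1}{-4} - \frac{3}{-5} \right)} \right)} \left(-2\right) = \left(-26 + 2 \left(1 \frac{1}{-4} - \frac{3}{-5}\right)\right) \left(-2\right) = \left(-26 + 2 \left(1 \left(- \frac{1}{4}\right) - - \frac{3}{5}\right)\right) \left(-2\right) = \left(-26 + 2 \left(- \frac{1}{4} + \frac{3}{5}\right)\right) \left(-2\right) = \left(-26 + 2 \cdot \frac{7}{20}\right) \left(-2\right) = \left(-26 + \frac{7}{10}\right) \left(-2\right) = \left(- \frac{253}{10}\right) \left(-2\right) = \frac{253}{5}$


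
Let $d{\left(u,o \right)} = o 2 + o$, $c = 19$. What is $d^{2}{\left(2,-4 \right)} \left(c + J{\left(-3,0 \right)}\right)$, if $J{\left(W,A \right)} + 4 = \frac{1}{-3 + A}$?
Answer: $2112$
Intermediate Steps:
$J{\left(W,A \right)} = -4 + \frac{1}{-3 + A}$
$d{\left(u,o \right)} = 3 o$ ($d{\left(u,o \right)} = 2 o + o = 3 o$)
$d^{2}{\left(2,-4 \right)} \left(c + J{\left(-3,0 \right)}\right) = \left(3 \left(-4\right)\right)^{2} \left(19 + \frac{13 - 0}{-3 + 0}\right) = \left(-12\right)^{2} \left(19 + \frac{13 + 0}{-3}\right) = 144 \left(19 - \frac{13}{3}\right) = 144 \cdot \frac{44}{3} = 2112$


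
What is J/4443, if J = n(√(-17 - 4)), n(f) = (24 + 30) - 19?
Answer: 35/4443 ≈ 0.0078776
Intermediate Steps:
n(f) = 35 (n(f) = 54 - 19 = 35)
J = 35
J/4443 = 35/4443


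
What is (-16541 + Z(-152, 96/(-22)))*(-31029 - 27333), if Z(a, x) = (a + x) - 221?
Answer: 10861284924/11 ≈ 9.8739e+8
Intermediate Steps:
Z(a, x) = -221 + a + x
(-16541 + Z(-152, 96/(-22)))*(-31029 - 27333) = (-16541 + (-221 - 152 + 96/(-22)))*(-31029 - 27333) = (-16541 + (-221 - 152 + 96*(-1/22)))*(-58362) = (-16541 + (-221 - 152 - 48/11))*(-58362) = (-16541 - 4151/11)*(-58362) = -186102/11*(-58362) = 10861284924/11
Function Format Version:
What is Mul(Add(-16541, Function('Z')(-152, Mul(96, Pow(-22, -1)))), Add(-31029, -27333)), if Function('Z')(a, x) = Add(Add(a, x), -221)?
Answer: Rational(10861284924, 11) ≈ 9.8739e+8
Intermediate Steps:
Function('Z')(a, x) = Add(-221, a, x)
Mul(Add(-16541, Function('Z')(-152, Mul(96, Pow(-22, -1)))), Add(-31029, -27333)) = Mul(Add(-16541, Add(-221, -152, Mul(96, Pow(-22, -1)))), Add(-31029, -27333)) = Mul(Add(-16541, Add(-221, -152, Mul(96, Rational(-1, 22)))), -58362) = Mul(Add(-16541, Add(-221, -152, Rational(-48, 11))), -58362) = Mul(Add(-16541, Rational(-4151, 11)), -58362) = Mul(Rational(-186102, 11), -58362) = Rational(10861284924, 11)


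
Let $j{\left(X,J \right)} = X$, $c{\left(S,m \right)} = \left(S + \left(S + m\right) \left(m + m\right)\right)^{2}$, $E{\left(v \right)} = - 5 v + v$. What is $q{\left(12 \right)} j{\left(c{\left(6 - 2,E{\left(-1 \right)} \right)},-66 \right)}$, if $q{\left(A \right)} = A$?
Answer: $55488$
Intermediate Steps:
$E{\left(v \right)} = - 4 v$
$c{\left(S,m \right)} = \left(S + 2 m \left(S + m\right)\right)^{2}$ ($c{\left(S,m \right)} = \left(S + \left(S + m\right) 2 m\right)^{2} = \left(S + 2 m \left(S + m\right)\right)^{2}$)
$q{\left(12 \right)} j{\left(c{\left(6 - 2,E{\left(-1 \right)} \right)},-66 \right)} = 12 \left(\left(6 - 2\right) + 2 \left(\left(-4\right) \left(-1\right)\right)^{2} + 2 \left(6 - 2\right) \left(\left(-4\right) \left(-1\right)\right)\right)^{2} = 12 \left(4 + 2 \cdot 4^{2} + 2 \cdot 4 \cdot 4\right)^{2} = 12 \left(4 + 2 \cdot 16 + 32\right)^{2} = 12 \left(4 + 32 + 32\right)^{2} = 12 \cdot 68^{2} = 12 \cdot 4624 = 55488$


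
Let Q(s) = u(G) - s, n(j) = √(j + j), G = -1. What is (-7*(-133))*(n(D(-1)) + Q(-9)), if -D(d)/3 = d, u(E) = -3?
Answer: 5586 + 931*√6 ≈ 7866.5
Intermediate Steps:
D(d) = -3*d
n(j) = √2*√j (n(j) = √(2*j) = √2*√j)
Q(s) = -3 - s
(-7*(-133))*(n(D(-1)) + Q(-9)) = (-7*(-133))*(√2*√(-3*(-1)) + (-3 - 1*(-9))) = 931*(√2*√3 + (-3 + 9)) = 931*(√6 + 6) = 931*(6 + √6) = 5586 + 931*√6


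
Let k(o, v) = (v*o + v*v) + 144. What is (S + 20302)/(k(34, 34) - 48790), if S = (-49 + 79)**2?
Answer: -10601/23167 ≈ -0.45759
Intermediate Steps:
k(o, v) = 144 + v**2 + o*v (k(o, v) = (o*v + v**2) + 144 = (v**2 + o*v) + 144 = 144 + v**2 + o*v)
S = 900 (S = 30**2 = 900)
(S + 20302)/(k(34, 34) - 48790) = (900 + 20302)/((144 + 34**2 + 34*34) - 48790) = 21202/((144 + 1156 + 1156) - 48790) = 21202/(2456 - 48790) = 21202/(-46334) = 21202*(-1/46334) = -10601/23167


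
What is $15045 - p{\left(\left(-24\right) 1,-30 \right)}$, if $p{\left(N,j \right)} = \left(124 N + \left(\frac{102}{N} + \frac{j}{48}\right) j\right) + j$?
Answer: $\frac{71619}{4} \approx 17905.0$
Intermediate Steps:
$p{\left(N,j \right)} = j + 124 N + j \left(\frac{102}{N} + \frac{j}{48}\right)$ ($p{\left(N,j \right)} = \left(124 N + \left(\frac{102}{N} + j \frac{1}{48}\right) j\right) + j = \left(124 N + \left(\frac{102}{N} + \frac{j}{48}\right) j\right) + j = \left(124 N + j \left(\frac{102}{N} + \frac{j}{48}\right)\right) + j = j + 124 N + j \left(\frac{102}{N} + \frac{j}{48}\right)$)
$15045 - p{\left(\left(-24\right) 1,-30 \right)} = 15045 - \left(-30 + 124 \left(\left(-24\right) 1\right) + \frac{\left(-30\right)^{2}}{48} + 102 \left(-30\right) \frac{1}{\left(-24\right) 1}\right) = 15045 - \left(-30 + 124 \left(-24\right) + \frac{1}{48} \cdot 900 + 102 \left(-30\right) \frac{1}{-24}\right) = 15045 - \left(-30 - 2976 + \frac{75}{4} + 102 \left(-30\right) \left(- \frac{1}{24}\right)\right) = 15045 - \left(-30 - 2976 + \frac{75}{4} + \frac{255}{2}\right) = 15045 - - \frac{11439}{4} = 15045 + \frac{11439}{4} = \frac{71619}{4}$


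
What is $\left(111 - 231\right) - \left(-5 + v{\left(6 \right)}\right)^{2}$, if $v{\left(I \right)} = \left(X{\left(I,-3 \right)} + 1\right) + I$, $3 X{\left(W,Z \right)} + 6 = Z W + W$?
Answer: $-136$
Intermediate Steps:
$X{\left(W,Z \right)} = -2 + \frac{W}{3} + \frac{W Z}{3}$ ($X{\left(W,Z \right)} = -2 + \frac{Z W + W}{3} = -2 + \frac{W Z + W}{3} = -2 + \frac{W + W Z}{3} = -2 + \left(\frac{W}{3} + \frac{W Z}{3}\right) = -2 + \frac{W}{3} + \frac{W Z}{3}$)
$v{\left(I \right)} = -1 + \frac{I}{3}$ ($v{\left(I \right)} = \left(\left(-2 + \frac{I}{3} + \frac{1}{3} I \left(-3\right)\right) + 1\right) + I = \left(\left(-2 + \frac{I}{3} - I\right) + 1\right) + I = \left(\left(-2 - \frac{2 I}{3}\right) + 1\right) + I = \left(-1 - \frac{2 I}{3}\right) + I = -1 + \frac{I}{3}$)
$\left(111 - 231\right) - \left(-5 + v{\left(6 \right)}\right)^{2} = \left(111 - 231\right) - \left(-5 + \left(-1 + \frac{1}{3} \cdot 6\right)\right)^{2} = -120 - \left(-5 + \left(-1 + 2\right)\right)^{2} = -120 - \left(-5 + 1\right)^{2} = -120 - \left(-4\right)^{2} = -120 - 16 = -136$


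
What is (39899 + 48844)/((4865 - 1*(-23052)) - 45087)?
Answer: -88743/17170 ≈ -5.1685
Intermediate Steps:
(39899 + 48844)/((4865 - 1*(-23052)) - 45087) = 88743/((4865 + 23052) - 45087) = 88743/(27917 - 45087) = 88743/(-17170) = 88743*(-1/17170) = -88743/17170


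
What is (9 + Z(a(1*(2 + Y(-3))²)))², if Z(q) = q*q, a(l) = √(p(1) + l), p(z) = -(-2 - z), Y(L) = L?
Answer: 169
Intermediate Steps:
p(z) = 2 + z
a(l) = √(3 + l) (a(l) = √((2 + 1) + l) = √(3 + l))
Z(q) = q²
(9 + Z(a(1*(2 + Y(-3))²)))² = (9 + (√(3 + 1*(2 - 3)²))²)² = (9 + (√(3 + 1*(-1)²))²)² = (9 + (√(3 + 1*1))²)² = (9 + (√(3 + 1))²)² = (9 + (√4)²)² = (9 + 2²)² = (9 + 4)² = 13² = 169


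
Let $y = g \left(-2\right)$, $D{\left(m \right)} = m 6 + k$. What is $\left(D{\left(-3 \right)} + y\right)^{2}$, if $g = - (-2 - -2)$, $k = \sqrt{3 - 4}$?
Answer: $\left(18 - i\right)^{2} \approx 323.0 - 36.0 i$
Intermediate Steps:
$k = i$ ($k = \sqrt{-1} = i \approx 1.0 i$)
$D{\left(m \right)} = i + 6 m$ ($D{\left(m \right)} = m 6 + i = 6 m + i = i + 6 m$)
$g = 0$ ($g = - (-2 + 2) = \left(-1\right) 0 = 0$)
$y = 0$ ($y = 0 \left(-2\right) = 0$)
$\left(D{\left(-3 \right)} + y\right)^{2} = \left(\left(i + 6 \left(-3\right)\right) + 0\right)^{2} = \left(\left(i - 18\right) + 0\right)^{2} = \left(\left(-18 + i\right) + 0\right)^{2} = \left(-18 + i\right)^{2}$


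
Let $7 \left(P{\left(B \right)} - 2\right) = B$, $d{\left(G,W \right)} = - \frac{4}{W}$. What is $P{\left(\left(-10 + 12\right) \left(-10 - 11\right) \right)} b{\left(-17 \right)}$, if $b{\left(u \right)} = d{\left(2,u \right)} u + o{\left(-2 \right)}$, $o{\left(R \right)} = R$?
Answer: $24$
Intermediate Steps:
$P{\left(B \right)} = 2 + \frac{B}{7}$
$b{\left(u \right)} = -6$ ($b{\left(u \right)} = - \frac{4}{u} u - 2 = -4 - 2 = -6$)
$P{\left(\left(-10 + 12\right) \left(-10 - 11\right) \right)} b{\left(-17 \right)} = \left(2 + \frac{\left(-10 + 12\right) \left(-10 - 11\right)}{7}\right) \left(-6\right) = \left(2 + \frac{2 \left(-21\right)}{7}\right) \left(-6\right) = \left(2 + \frac{1}{7} \left(-42\right)\right) \left(-6\right) = \left(2 - 6\right) \left(-6\right) = \left(-4\right) \left(-6\right) = 24$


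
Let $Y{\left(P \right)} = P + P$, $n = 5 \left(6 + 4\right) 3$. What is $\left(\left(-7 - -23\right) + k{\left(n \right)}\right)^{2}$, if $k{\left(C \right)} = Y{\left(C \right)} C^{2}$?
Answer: $45562716000256$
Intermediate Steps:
$n = 150$ ($n = 5 \cdot 10 \cdot 3 = 5 \cdot 30 = 150$)
$Y{\left(P \right)} = 2 P$
$k{\left(C \right)} = 2 C^{3}$ ($k{\left(C \right)} = 2 C C^{2} = 2 C^{3}$)
$\left(\left(-7 - -23\right) + k{\left(n \right)}\right)^{2} = \left(\left(-7 - -23\right) + 2 \cdot 150^{3}\right)^{2} = \left(\left(-7 + 23\right) + 2 \cdot 3375000\right)^{2} = \left(16 + 6750000\right)^{2} = 6750016^{2} = 45562716000256$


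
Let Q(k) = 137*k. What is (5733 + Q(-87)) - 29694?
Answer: -35880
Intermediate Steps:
(5733 + Q(-87)) - 29694 = (5733 + 137*(-87)) - 29694 = (5733 - 11919) - 29694 = -6186 - 29694 = -35880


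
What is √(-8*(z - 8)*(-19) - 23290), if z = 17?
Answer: I*√21922 ≈ 148.06*I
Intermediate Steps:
√(-8*(z - 8)*(-19) - 23290) = √(-8*(17 - 8)*(-19) - 23290) = √(-8*9*(-19) - 23290) = √(-72*(-19) - 23290) = √(1368 - 23290) = √(-21922) = I*√21922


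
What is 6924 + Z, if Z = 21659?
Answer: 28583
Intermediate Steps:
6924 + Z = 6924 + 21659 = 28583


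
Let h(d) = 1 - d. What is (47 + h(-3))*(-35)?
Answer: -1785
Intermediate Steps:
(47 + h(-3))*(-35) = (47 + (1 - 1*(-3)))*(-35) = (47 + (1 + 3))*(-35) = (47 + 4)*(-35) = 51*(-35) = -1785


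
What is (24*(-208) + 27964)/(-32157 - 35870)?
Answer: -22972/68027 ≈ -0.33769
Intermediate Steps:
(24*(-208) + 27964)/(-32157 - 35870) = (-4992 + 27964)/(-68027) = 22972*(-1/68027) = -22972/68027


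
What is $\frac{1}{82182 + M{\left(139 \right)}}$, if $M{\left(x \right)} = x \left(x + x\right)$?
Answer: $\frac{1}{120824} \approx 8.2765 \cdot 10^{-6}$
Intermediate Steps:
$M{\left(x \right)} = 2 x^{2}$ ($M{\left(x \right)} = x 2 x = 2 x^{2}$)
$\frac{1}{82182 + M{\left(139 \right)}} = \frac{1}{82182 + 2 \cdot 139^{2}} = \frac{1}{82182 + 2 \cdot 19321} = \frac{1}{82182 + 38642} = \frac{1}{120824}$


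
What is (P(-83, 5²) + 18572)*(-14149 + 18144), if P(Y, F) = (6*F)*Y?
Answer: 24457390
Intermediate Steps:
P(Y, F) = 6*F*Y
(P(-83, 5²) + 18572)*(-14149 + 18144) = (6*5²*(-83) + 18572)*(-14149 + 18144) = (6*25*(-83) + 18572)*3995 = (-12450 + 18572)*3995 = 6122*3995 = 24457390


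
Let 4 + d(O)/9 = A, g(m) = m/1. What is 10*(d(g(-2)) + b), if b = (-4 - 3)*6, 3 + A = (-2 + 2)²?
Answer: -1050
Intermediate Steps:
A = -3 (A = -3 + (-2 + 2)² = -3 + 0² = -3 + 0 = -3)
g(m) = m (g(m) = m*1 = m)
d(O) = -63 (d(O) = -36 + 9*(-3) = -36 - 27 = -63)
b = -42 (b = -7*6 = -42)
10*(d(g(-2)) + b) = 10*(-63 - 42) = 10*(-105) = -1050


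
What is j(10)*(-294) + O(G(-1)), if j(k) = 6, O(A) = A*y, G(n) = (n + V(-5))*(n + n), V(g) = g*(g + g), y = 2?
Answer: -1960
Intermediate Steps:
V(g) = 2*g**2 (V(g) = g*(2*g) = 2*g**2)
G(n) = 2*n*(50 + n) (G(n) = (n + 2*(-5)**2)*(n + n) = (n + 2*25)*(2*n) = (n + 50)*(2*n) = (50 + n)*(2*n) = 2*n*(50 + n))
O(A) = 2*A (O(A) = A*2 = 2*A)
j(10)*(-294) + O(G(-1)) = 6*(-294) + 2*(2*(-1)*(50 - 1)) = -1764 + 2*(2*(-1)*49) = -1764 + 2*(-98) = -1764 - 196 = -1960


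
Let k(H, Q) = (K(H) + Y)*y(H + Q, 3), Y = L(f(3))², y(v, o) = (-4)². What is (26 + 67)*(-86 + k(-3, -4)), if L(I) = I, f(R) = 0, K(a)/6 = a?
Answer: -34782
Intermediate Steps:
K(a) = 6*a
y(v, o) = 16
Y = 0 (Y = 0² = 0)
k(H, Q) = 96*H (k(H, Q) = (6*H + 0)*16 = (6*H)*16 = 96*H)
(26 + 67)*(-86 + k(-3, -4)) = (26 + 67)*(-86 + 96*(-3)) = 93*(-86 - 288) = 93*(-374) = -34782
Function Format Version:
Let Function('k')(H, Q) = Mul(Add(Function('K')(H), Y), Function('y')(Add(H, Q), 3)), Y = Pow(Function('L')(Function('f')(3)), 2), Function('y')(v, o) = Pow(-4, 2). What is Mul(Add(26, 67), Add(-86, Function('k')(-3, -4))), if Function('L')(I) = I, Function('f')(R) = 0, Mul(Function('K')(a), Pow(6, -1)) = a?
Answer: -34782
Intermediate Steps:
Function('K')(a) = Mul(6, a)
Function('y')(v, o) = 16
Y = 0 (Y = Pow(0, 2) = 0)
Function('k')(H, Q) = Mul(96, H) (Function('k')(H, Q) = Mul(Add(Mul(6, H), 0), 16) = Mul(Mul(6, H), 16) = Mul(96, H))
Mul(Add(26, 67), Add(-86, Function('k')(-3, -4))) = Mul(Add(26, 67), Add(-86, Mul(96, -3))) = Mul(93, Add(-86, -288)) = Mul(93, -374) = -34782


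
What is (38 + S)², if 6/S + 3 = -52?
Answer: 4343056/3025 ≈ 1435.7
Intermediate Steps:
S = -6/55 (S = 6/(-3 - 52) = 6/(-55) = 6*(-1/55) = -6/55 ≈ -0.10909)
(38 + S)² = (38 - 6/55)² = (2084/55)² = 4343056/3025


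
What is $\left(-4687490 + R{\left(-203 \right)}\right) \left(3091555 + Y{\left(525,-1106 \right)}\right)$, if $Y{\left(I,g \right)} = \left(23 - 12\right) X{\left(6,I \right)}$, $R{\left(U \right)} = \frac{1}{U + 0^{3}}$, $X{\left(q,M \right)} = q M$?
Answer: $- \frac{2974773102242555}{203} \approx -1.4654 \cdot 10^{13}$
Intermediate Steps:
$X{\left(q,M \right)} = M q$
$R{\left(U \right)} = \frac{1}{U}$ ($R{\left(U \right)} = \frac{1}{U + 0} = \frac{1}{U}$)
$Y{\left(I,g \right)} = 66 I$ ($Y{\left(I,g \right)} = \left(23 - 12\right) I 6 = 11 \cdot 6 I = 66 I$)
$\left(-4687490 + R{\left(-203 \right)}\right) \left(3091555 + Y{\left(525,-1106 \right)}\right) = \left(-4687490 + \frac{1}{-203}\right) \left(3091555 + 66 \cdot 525\right) = \left(-4687490 - \frac{1}{203}\right) \left(3091555 + 34650\right) = \left(- \frac{951560471}{203}\right) 3126205 = - \frac{2974773102242555}{203}$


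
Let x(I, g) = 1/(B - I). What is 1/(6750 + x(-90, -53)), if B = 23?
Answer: 113/762751 ≈ 0.00014815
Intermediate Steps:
x(I, g) = 1/(23 - I)
1/(6750 + x(-90, -53)) = 1/(6750 - 1/(-23 - 90)) = 1/(6750 - 1/(-113)) = 1/(6750 - 1*(-1/113)) = 1/(6750 + 1/113) = 1/(762751/113) = 113/762751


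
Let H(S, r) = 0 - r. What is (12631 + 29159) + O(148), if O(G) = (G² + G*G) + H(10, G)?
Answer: 85450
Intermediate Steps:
H(S, r) = -r
O(G) = -G + 2*G² (O(G) = (G² + G*G) - G = (G² + G²) - G = 2*G² - G = -G + 2*G²)
(12631 + 29159) + O(148) = (12631 + 29159) + 148*(-1 + 2*148) = 41790 + 148*(-1 + 296) = 41790 + 148*295 = 41790 + 43660 = 85450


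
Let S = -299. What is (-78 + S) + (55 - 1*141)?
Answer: -463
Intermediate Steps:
(-78 + S) + (55 - 1*141) = (-78 - 299) + (55 - 1*141) = -377 + (55 - 141) = -377 - 86 = -463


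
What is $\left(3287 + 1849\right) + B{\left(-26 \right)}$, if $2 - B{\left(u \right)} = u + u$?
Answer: $5190$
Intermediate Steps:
$B{\left(u \right)} = 2 - 2 u$ ($B{\left(u \right)} = 2 - \left(u + u\right) = 2 - 2 u$)
$\left(3287 + 1849\right) + B{\left(-26 \right)} = \left(3287 + 1849\right) + \left(2 - -52\right) = 5136 + \left(2 + 52\right) = 5136 + 54 = 5190$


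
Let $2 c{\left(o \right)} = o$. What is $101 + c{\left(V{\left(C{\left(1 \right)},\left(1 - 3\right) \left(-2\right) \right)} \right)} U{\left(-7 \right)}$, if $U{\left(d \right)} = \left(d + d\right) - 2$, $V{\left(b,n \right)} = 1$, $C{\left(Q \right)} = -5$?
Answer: $93$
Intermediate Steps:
$c{\left(o \right)} = \frac{o}{2}$
$U{\left(d \right)} = -2 + 2 d$ ($U{\left(d \right)} = 2 d - 2 = -2 + 2 d$)
$101 + c{\left(V{\left(C{\left(1 \right)},\left(1 - 3\right) \left(-2\right) \right)} \right)} U{\left(-7 \right)} = 101 + \frac{1}{2} \cdot 1 \left(-2 + 2 \left(-7\right)\right) = 101 + \frac{-2 - 14}{2} = 101 + \frac{1}{2} \left(-16\right) = 101 - 8 = 93$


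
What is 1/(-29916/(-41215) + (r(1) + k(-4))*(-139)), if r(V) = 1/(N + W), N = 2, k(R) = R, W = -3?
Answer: 41215/28674341 ≈ 0.0014373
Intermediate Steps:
r(V) = -1 (r(V) = 1/(2 - 3) = 1/(-1) = -1)
1/(-29916/(-41215) + (r(1) + k(-4))*(-139)) = 1/(-29916/(-41215) + (-1 - 4)*(-139)) = 1/(-29916*(-1/41215) - 5*(-139)) = 1/(29916/41215 + 695) = 1/(28674341/41215) = 41215/28674341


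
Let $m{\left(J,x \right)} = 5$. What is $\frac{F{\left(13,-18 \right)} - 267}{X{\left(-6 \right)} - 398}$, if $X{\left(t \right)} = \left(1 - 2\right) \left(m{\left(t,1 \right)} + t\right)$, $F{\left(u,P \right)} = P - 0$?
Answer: $\frac{285}{397} \approx 0.71788$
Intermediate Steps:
$F{\left(u,P \right)} = P$ ($F{\left(u,P \right)} = P + 0 = P$)
$X{\left(t \right)} = -5 - t$ ($X{\left(t \right)} = \left(1 - 2\right) \left(5 + t\right) = - (5 + t) = -5 - t$)
$\frac{F{\left(13,-18 \right)} - 267}{X{\left(-6 \right)} - 398} = \frac{-18 - 267}{\left(-5 - -6\right) - 398} = - \frac{285}{\left(-5 + 6\right) - 398} = - \frac{285}{1 - 398} = - \frac{285}{-397} = \left(-285\right) \left(- \frac{1}{397}\right) = \frac{285}{397}$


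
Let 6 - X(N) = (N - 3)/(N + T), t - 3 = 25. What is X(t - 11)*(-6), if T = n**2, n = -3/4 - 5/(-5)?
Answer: -404/13 ≈ -31.077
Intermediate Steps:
t = 28 (t = 3 + 25 = 28)
n = 1/4 (n = -3*1/4 - 5*(-1/5) = -3/4 + 1 = 1/4 ≈ 0.25000)
T = 1/16 (T = (1/4)**2 = 1/16 ≈ 0.062500)
X(N) = 6 - (-3 + N)/(1/16 + N) (X(N) = 6 - (N - 3)/(N + 1/16) = 6 - (-3 + N)/(1/16 + N))
X(t - 11)*(-6) = (2*(27 + 40*(28 - 11))/(1 + 16*(28 - 11)))*(-6) = (2*(27 + 40*17)/(1 + 16*17))*(-6) = (2*(27 + 680)/(1 + 272))*(-6) = (2*707/273)*(-6) = (2*(1/273)*707)*(-6) = (202/39)*(-6) = -404/13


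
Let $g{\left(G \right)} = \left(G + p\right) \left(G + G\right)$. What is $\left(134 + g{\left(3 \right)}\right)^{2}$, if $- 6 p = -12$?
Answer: $26896$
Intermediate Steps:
$p = 2$ ($p = \left(- \frac{1}{6}\right) \left(-12\right) = 2$)
$g{\left(G \right)} = 2 G \left(2 + G\right)$ ($g{\left(G \right)} = \left(G + 2\right) \left(G + G\right) = \left(2 + G\right) 2 G = 2 G \left(2 + G\right)$)
$\left(134 + g{\left(3 \right)}\right)^{2} = \left(134 + 2 \cdot 3 \left(2 + 3\right)\right)^{2} = \left(134 + 2 \cdot 3 \cdot 5\right)^{2} = \left(134 + 30\right)^{2} = 164^{2} = 26896$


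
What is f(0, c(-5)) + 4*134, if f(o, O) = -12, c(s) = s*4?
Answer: 524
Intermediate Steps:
c(s) = 4*s
f(0, c(-5)) + 4*134 = -12 + 4*134 = -12 + 536 = 524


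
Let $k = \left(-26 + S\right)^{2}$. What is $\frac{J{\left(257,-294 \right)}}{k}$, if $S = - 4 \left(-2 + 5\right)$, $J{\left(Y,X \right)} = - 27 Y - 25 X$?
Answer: $\frac{411}{1444} \approx 0.28463$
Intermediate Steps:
$S = -12$ ($S = \left(-4\right) 3 = -12$)
$k = 1444$ ($k = \left(-26 - 12\right)^{2} = \left(-38\right)^{2} = 1444$)
$\frac{J{\left(257,-294 \right)}}{k} = \frac{\left(-27\right) 257 - -7350}{1444} = \left(-6939 + 7350\right) \frac{1}{1444} = 411 \cdot \frac{1}{1444} = \frac{411}{1444}$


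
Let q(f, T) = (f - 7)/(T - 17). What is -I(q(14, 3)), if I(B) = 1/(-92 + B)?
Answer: 2/185 ≈ 0.010811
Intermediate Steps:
q(f, T) = (-7 + f)/(-17 + T)
-I(q(14, 3)) = -1/(-92 + (-7 + 14)/(-17 + 3)) = -1/(-92 + 7/(-14)) = -1/(-92 - 1/14*7) = -1/(-92 - 1/2) = -1/(-185/2) = -1*(-2/185) = 2/185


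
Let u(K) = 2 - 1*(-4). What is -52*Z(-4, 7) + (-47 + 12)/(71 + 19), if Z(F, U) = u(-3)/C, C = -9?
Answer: 617/18 ≈ 34.278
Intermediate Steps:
u(K) = 6 (u(K) = 2 + 4 = 6)
Z(F, U) = -2/3 (Z(F, U) = 6/(-9) = 6*(-1/9) = -2/3)
-52*Z(-4, 7) + (-47 + 12)/(71 + 19) = -52*(-2/3) + (-47 + 12)/(71 + 19) = 104/3 - 35/90 = 104/3 - 35*1/90 = 104/3 - 7/18 = 617/18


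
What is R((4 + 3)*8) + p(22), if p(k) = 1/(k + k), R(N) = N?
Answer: 2465/44 ≈ 56.023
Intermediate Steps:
p(k) = 1/(2*k)
R((4 + 3)*8) + p(22) = (4 + 3)*8 + (1/2)/22 = 7*8 + (1/2)*(1/22) = 56 + 1/44 = 2465/44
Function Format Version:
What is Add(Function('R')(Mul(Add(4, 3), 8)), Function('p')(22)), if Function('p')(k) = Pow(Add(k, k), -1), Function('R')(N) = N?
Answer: Rational(2465, 44) ≈ 56.023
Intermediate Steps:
Function('p')(k) = Mul(Rational(1, 2), Pow(k, -1)) (Function('p')(k) = Pow(Mul(2, k), -1) = Mul(Rational(1, 2), Pow(k, -1)))
Add(Function('R')(Mul(Add(4, 3), 8)), Function('p')(22)) = Add(Mul(Add(4, 3), 8), Mul(Rational(1, 2), Pow(22, -1))) = Add(Mul(7, 8), Mul(Rational(1, 2), Rational(1, 22))) = Add(56, Rational(1, 44)) = Rational(2465, 44)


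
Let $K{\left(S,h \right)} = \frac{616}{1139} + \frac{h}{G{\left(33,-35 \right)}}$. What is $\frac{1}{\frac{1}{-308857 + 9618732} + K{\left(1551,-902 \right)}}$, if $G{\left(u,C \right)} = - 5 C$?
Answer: $- \frac{74227633375}{342446241337} \approx -0.21676$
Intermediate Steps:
$K{\left(S,h \right)} = \frac{616}{1139} + \frac{h}{175}$ ($K{\left(S,h \right)} = \frac{616}{1139} + \frac{h}{\left(-5\right) \left(-35\right)} = 616 \cdot \frac{1}{1139} + \frac{h}{175} = \frac{616}{1139} + h \frac{1}{175} = \frac{616}{1139} + \frac{h}{175}$)
$\frac{1}{\frac{1}{-308857 + 9618732} + K{\left(1551,-902 \right)}} = \frac{1}{\frac{1}{-308857 + 9618732} + \left(\frac{616}{1139} + \frac{1}{175} \left(-902\right)\right)} = \frac{1}{\frac{1}{9309875} + \left(\frac{616}{1139} - \frac{902}{175}\right)} = \frac{1}{\frac{1}{9309875} - \frac{919578}{199325}} = \frac{1}{- \frac{342446241337}{74227633375}} = - \frac{74227633375}{342446241337}$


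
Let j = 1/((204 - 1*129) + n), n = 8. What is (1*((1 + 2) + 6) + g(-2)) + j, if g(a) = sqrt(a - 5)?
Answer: 748/83 + I*sqrt(7) ≈ 9.0121 + 2.6458*I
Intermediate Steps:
g(a) = sqrt(-5 + a)
j = 1/83 (j = 1/((204 - 1*129) + 8) = 1/((204 - 129) + 8) = 1/(75 + 8) = 1/83 ≈ 0.012048)
(1*((1 + 2) + 6) + g(-2)) + j = (1*((1 + 2) + 6) + sqrt(-5 - 2)) + 1/83 = (1*(3 + 6) + sqrt(-7)) + 1/83 = (1*9 + I*sqrt(7)) + 1/83 = (9 + I*sqrt(7)) + 1/83 = 748/83 + I*sqrt(7)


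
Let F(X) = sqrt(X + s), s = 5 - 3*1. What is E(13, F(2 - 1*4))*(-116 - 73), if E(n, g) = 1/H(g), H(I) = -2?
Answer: 189/2 ≈ 94.500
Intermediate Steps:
s = 2 (s = 5 - 3 = 2)
F(X) = sqrt(2 + X) (F(X) = sqrt(X + 2) = sqrt(2 + X))
E(n, g) = -1/2 (E(n, g) = 1/(-2) = -1/2)
E(13, F(2 - 1*4))*(-116 - 73) = -(-116 - 73)/2 = -1/2*(-189) = 189/2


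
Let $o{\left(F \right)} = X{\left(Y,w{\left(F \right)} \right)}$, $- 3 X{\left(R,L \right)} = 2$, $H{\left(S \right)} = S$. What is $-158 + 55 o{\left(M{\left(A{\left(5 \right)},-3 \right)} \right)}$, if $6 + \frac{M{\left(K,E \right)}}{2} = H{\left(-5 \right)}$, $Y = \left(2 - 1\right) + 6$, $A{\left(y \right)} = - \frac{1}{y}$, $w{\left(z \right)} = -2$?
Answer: $- \frac{584}{3} \approx -194.67$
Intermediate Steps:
$Y = 7$ ($Y = 1 + 6 = 7$)
$X{\left(R,L \right)} = - \frac{2}{3}$ ($X{\left(R,L \right)} = \left(- \frac{1}{3}\right) 2 = - \frac{2}{3}$)
$M{\left(K,E \right)} = -22$ ($M{\left(K,E \right)} = -12 + 2 \left(-5\right) = -12 - 10 = -22$)
$o{\left(F \right)} = - \frac{2}{3}$
$-158 + 55 o{\left(M{\left(A{\left(5 \right)},-3 \right)} \right)} = -158 + 55 \left(- \frac{2}{3}\right) = -158 - \frac{110}{3} = - \frac{584}{3}$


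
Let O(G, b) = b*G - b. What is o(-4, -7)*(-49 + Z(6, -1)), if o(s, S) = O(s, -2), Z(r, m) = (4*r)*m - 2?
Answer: -750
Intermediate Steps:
Z(r, m) = -2 + 4*m*r (Z(r, m) = 4*m*r - 2 = -2 + 4*m*r)
O(G, b) = -b + G*b (O(G, b) = G*b - b = -b + G*b)
o(s, S) = 2 - 2*s (o(s, S) = -2*(-1 + s) = 2 - 2*s)
o(-4, -7)*(-49 + Z(6, -1)) = (2 - 2*(-4))*(-49 + (-2 + 4*(-1)*6)) = (2 + 8)*(-49 + (-2 - 24)) = 10*(-49 - 26) = 10*(-75) = -750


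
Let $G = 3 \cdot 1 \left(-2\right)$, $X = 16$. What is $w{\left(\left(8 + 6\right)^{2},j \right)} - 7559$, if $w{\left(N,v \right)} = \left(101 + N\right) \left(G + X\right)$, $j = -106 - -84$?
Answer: $-4589$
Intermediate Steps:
$G = -6$ ($G = 3 \left(-2\right) = -6$)
$j = -22$ ($j = -106 + 84 = -22$)
$w{\left(N,v \right)} = 1010 + 10 N$ ($w{\left(N,v \right)} = \left(101 + N\right) \left(-6 + 16\right) = \left(101 + N\right) 10 = 1010 + 10 N$)
$w{\left(\left(8 + 6\right)^{2},j \right)} - 7559 = \left(1010 + 10 \left(8 + 6\right)^{2}\right) - 7559 = \left(1010 + 10 \cdot 14^{2}\right) - 7559 = \left(1010 + 10 \cdot 196\right) - 7559 = \left(1010 + 1960\right) - 7559 = 2970 - 7559 = -4589$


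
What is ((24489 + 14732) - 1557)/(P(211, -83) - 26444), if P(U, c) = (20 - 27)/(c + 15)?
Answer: -2561152/1798185 ≈ -1.4243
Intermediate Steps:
P(U, c) = -7/(15 + c)
((24489 + 14732) - 1557)/(P(211, -83) - 26444) = ((24489 + 14732) - 1557)/(-7/(15 - 83) - 26444) = (39221 - 1557)/(-7/(-68) - 26444) = 37664/(-7*(-1/68) - 26444) = 37664/(7/68 - 26444) = 37664/(-1798185/68) = 37664*(-68/1798185) = -2561152/1798185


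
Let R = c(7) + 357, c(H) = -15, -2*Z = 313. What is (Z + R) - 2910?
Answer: -5449/2 ≈ -2724.5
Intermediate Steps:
Z = -313/2 (Z = -½*313 = -313/2 ≈ -156.50)
R = 342 (R = -15 + 357 = 342)
(Z + R) - 2910 = (-313/2 + 342) - 2910 = 371/2 - 2910 = -5449/2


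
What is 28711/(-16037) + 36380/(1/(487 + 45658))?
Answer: 26922195509989/16037 ≈ 1.6788e+9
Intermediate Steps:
28711/(-16037) + 36380/(1/(487 + 45658)) = 28711*(-1/16037) + 36380/(1/46145) = -28711/16037 + 36380/(1/46145) = -28711/16037 + 36380*46145 = -28711/16037 + 1678755100 = 26922195509989/16037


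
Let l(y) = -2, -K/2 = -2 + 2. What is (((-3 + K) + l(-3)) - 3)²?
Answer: 64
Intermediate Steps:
K = 0 (K = -2*(-2 + 2) = -2*0 = 0)
(((-3 + K) + l(-3)) - 3)² = (((-3 + 0) - 2) - 3)² = ((-3 - 2) - 3)² = (-5 - 3)² = (-8)² = 64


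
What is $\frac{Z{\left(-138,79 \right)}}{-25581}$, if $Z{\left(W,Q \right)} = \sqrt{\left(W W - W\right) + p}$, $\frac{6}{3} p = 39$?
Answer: $- \frac{\sqrt{8534}}{17054} \approx -0.0054169$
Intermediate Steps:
$p = \frac{39}{2}$ ($p = \frac{1}{2} \cdot 39 = \frac{39}{2} \approx 19.5$)
$Z{\left(W,Q \right)} = \sqrt{\frac{39}{2} + W^{2} - W}$ ($Z{\left(W,Q \right)} = \sqrt{\left(W W - W\right) + \frac{39}{2}} = \sqrt{\left(W^{2} - W\right) + \frac{39}{2}} = \sqrt{\frac{39}{2} + W^{2} - W}$)
$\frac{Z{\left(-138,79 \right)}}{-25581} = \frac{\frac{1}{2} \sqrt{78 - -552 + 4 \left(-138\right)^{2}}}{-25581} = \frac{\sqrt{78 + 552 + 4 \cdot 19044}}{2} \left(- \frac{1}{25581}\right) = \frac{\sqrt{78 + 552 + 76176}}{2} \left(- \frac{1}{25581}\right) = \frac{\sqrt{76806}}{2} \left(- \frac{1}{25581}\right) = \frac{3 \sqrt{8534}}{2} \left(- \frac{1}{25581}\right) = - \frac{\sqrt{8534}}{17054}$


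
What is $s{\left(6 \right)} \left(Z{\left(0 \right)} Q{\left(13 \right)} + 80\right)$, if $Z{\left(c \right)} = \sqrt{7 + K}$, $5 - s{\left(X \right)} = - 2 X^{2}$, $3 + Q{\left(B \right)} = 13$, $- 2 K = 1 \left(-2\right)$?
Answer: $6160 + 1540 \sqrt{2} \approx 8337.9$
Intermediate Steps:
$K = 1$ ($K = - \frac{1 \left(-2\right)}{2} = \left(- \frac{1}{2}\right) \left(-2\right) = 1$)
$Q{\left(B \right)} = 10$ ($Q{\left(B \right)} = -3 + 13 = 10$)
$s{\left(X \right)} = 5 + 2 X^{2}$ ($s{\left(X \right)} = 5 - - 2 X^{2} = 5 + 2 X^{2}$)
$Z{\left(c \right)} = 2 \sqrt{2}$ ($Z{\left(c \right)} = \sqrt{7 + 1} = \sqrt{8} = 2 \sqrt{2}$)
$s{\left(6 \right)} \left(Z{\left(0 \right)} Q{\left(13 \right)} + 80\right) = \left(5 + 2 \cdot 6^{2}\right) \left(2 \sqrt{2} \cdot 10 + 80\right) = \left(5 + 2 \cdot 36\right) \left(20 \sqrt{2} + 80\right) = \left(5 + 72\right) \left(80 + 20 \sqrt{2}\right) = 77 \left(80 + 20 \sqrt{2}\right) = 6160 + 1540 \sqrt{2}$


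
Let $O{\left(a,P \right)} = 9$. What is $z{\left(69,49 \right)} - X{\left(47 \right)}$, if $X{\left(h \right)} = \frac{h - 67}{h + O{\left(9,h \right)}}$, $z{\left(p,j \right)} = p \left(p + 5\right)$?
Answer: $\frac{71489}{14} \approx 5106.4$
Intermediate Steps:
$z{\left(p,j \right)} = p \left(5 + p\right)$
$X{\left(h \right)} = \frac{-67 + h}{9 + h}$ ($X{\left(h \right)} = \frac{h - 67}{h + 9} = \frac{-67 + h}{9 + h}$)
$z{\left(69,49 \right)} - X{\left(47 \right)} = 69 \left(5 + 69\right) - \frac{-67 + 47}{9 + 47} = 69 \cdot 74 - \frac{1}{56} \left(-20\right) = 5106 - \frac{1}{56} \left(-20\right) = 5106 - - \frac{5}{14} = 5106 + \frac{5}{14} = \frac{71489}{14}$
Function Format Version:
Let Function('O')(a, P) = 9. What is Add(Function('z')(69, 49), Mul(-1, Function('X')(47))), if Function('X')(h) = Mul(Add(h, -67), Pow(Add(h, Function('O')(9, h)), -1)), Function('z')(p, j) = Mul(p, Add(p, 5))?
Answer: Rational(71489, 14) ≈ 5106.4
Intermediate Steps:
Function('z')(p, j) = Mul(p, Add(5, p))
Function('X')(h) = Mul(Pow(Add(9, h), -1), Add(-67, h)) (Function('X')(h) = Mul(Add(h, -67), Pow(Add(h, 9), -1)) = Mul(Add(-67, h), Pow(Add(9, h), -1)) = Mul(Pow(Add(9, h), -1), Add(-67, h)))
Add(Function('z')(69, 49), Mul(-1, Function('X')(47))) = Add(Mul(69, Add(5, 69)), Mul(-1, Mul(Pow(Add(9, 47), -1), Add(-67, 47)))) = Add(Mul(69, 74), Mul(-1, Mul(Pow(56, -1), -20))) = Add(5106, Mul(-1, Mul(Rational(1, 56), -20))) = Add(5106, Mul(-1, Rational(-5, 14))) = Add(5106, Rational(5, 14)) = Rational(71489, 14)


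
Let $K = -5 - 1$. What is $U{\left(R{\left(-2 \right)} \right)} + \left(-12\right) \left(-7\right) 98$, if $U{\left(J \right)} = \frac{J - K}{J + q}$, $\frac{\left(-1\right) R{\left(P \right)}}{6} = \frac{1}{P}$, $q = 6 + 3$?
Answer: $\frac{32931}{4} \approx 8232.8$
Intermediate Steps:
$q = 9$
$K = -6$
$R{\left(P \right)} = - \frac{6}{P}$
$U{\left(J \right)} = \frac{6 + J}{9 + J}$ ($U{\left(J \right)} = \frac{J - -6}{J + 9} = \frac{J + 6}{9 + J} = \frac{6 + J}{9 + J}$)
$U{\left(R{\left(-2 \right)} \right)} + \left(-12\right) \left(-7\right) 98 = \frac{6 - \frac{6}{-2}}{9 - \frac{6}{-2}} + \left(-12\right) \left(-7\right) 98 = \frac{6 - -3}{9 - -3} + 84 \cdot 98 = \frac{6 + 3}{9 + 3} + 8232 = \frac{1}{12} \cdot 9 + 8232 = \frac{3}{4} + 8232 = \frac{32931}{4}$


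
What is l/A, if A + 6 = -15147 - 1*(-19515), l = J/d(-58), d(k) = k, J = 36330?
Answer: -6055/42166 ≈ -0.14360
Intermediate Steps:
l = -18165/29 (l = 36330/(-58) = 36330*(-1/58) = -18165/29 ≈ -626.38)
A = 4362 (A = -6 + (-15147 - 1*(-19515)) = -6 + (-15147 + 19515) = -6 + 4368 = 4362)
l/A = -18165/29/4362 = -18165/29*1/4362 = -6055/42166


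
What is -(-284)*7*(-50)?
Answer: -99400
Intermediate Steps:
-(-284)*7*(-50) = -71*(-28)*(-50) = 1988*(-50) = -99400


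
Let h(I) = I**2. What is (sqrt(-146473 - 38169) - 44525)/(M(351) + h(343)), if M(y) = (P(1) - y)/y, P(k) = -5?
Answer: -15628275/41294443 + 351*I*sqrt(184642)/41294443 ≈ -0.37846 + 0.0036524*I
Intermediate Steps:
M(y) = (-5 - y)/y
(sqrt(-146473 - 38169) - 44525)/(M(351) + h(343)) = (sqrt(-146473 - 38169) - 44525)/((-5 - 1*351)/351 + 343**2) = (sqrt(-184642) - 44525)/((-5 - 351)/351 + 117649) = (I*sqrt(184642) - 44525)/((1/351)*(-356) + 117649) = (-44525 + I*sqrt(184642))/(-356/351 + 117649) = (-44525 + I*sqrt(184642))/(41294443/351) = (-44525 + I*sqrt(184642))*(351/41294443) = -15628275/41294443 + 351*I*sqrt(184642)/41294443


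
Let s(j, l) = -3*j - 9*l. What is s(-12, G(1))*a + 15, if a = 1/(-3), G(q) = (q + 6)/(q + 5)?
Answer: 13/2 ≈ 6.5000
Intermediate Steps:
G(q) = (6 + q)/(5 + q)
a = -⅓ ≈ -0.33333
s(j, l) = -9*l - 3*j
s(-12, G(1))*a + 15 = (-9*(6 + 1)/(5 + 1) - 3*(-12))*(-⅓) + 15 = (-9*7/6 + 36)*(-⅓) + 15 = (-21/2 + 36)*(-⅓) + 15 = (51/2)*(-⅓) + 15 = -17/2 + 15 = 13/2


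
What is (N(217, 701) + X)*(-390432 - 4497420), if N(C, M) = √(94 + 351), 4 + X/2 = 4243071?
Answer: -41478967044168 - 4887852*√445 ≈ -4.1479e+13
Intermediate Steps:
X = 8486134 (X = -8 + 2*4243071 = -8 + 8486142 = 8486134)
N(C, M) = √445
(N(217, 701) + X)*(-390432 - 4497420) = (√445 + 8486134)*(-390432 - 4497420) = (8486134 + √445)*(-4887852) = -41478967044168 - 4887852*√445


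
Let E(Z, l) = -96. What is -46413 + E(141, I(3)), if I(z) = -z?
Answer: -46509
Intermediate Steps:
-46413 + E(141, I(3)) = -46413 - 96 = -46509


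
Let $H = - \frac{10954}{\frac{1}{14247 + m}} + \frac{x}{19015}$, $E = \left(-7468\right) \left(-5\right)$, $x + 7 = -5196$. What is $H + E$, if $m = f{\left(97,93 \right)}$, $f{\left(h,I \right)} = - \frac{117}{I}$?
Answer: $- \frac{91962739659773}{589465} \approx -1.5601 \cdot 10^{8}$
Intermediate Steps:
$x = -5203$ ($x = -7 - 5196 = -5203$)
$m = - \frac{39}{31}$ ($m = - \frac{117}{93} = \left(-117\right) \frac{1}{93} = - \frac{39}{31} \approx -1.2581$)
$E = 37340$
$H = - \frac{91984750282873}{589465}$ ($H = - \frac{10954}{\frac{1}{14247 - \frac{39}{31}}} - \frac{5203}{19015} = - \frac{10954}{\frac{1}{\frac{441618}{31}}} - \frac{5203}{19015} = - \frac{10954}{\frac{31}{441618}} - \frac{5203}{19015} = \left(-10954\right) \frac{441618}{31} - \frac{5203}{19015} = - \frac{4837483572}{31} - \frac{5203}{19015} = - \frac{91984750282873}{589465} \approx -1.5605 \cdot 10^{8}$)
$H + E = - \frac{91984750282873}{589465} + 37340 = - \frac{91962739659773}{589465}$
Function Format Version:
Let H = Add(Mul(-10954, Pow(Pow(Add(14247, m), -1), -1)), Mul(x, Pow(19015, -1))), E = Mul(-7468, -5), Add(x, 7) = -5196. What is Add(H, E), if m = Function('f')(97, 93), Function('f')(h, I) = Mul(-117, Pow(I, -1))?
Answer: Rational(-91962739659773, 589465) ≈ -1.5601e+8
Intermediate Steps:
x = -5203 (x = Add(-7, -5196) = -5203)
m = Rational(-39, 31) (m = Mul(-117, Pow(93, -1)) = Mul(-117, Rational(1, 93)) = Rational(-39, 31) ≈ -1.2581)
E = 37340
H = Rational(-91984750282873, 589465) (H = Add(Mul(-10954, Pow(Pow(Add(14247, Rational(-39, 31)), -1), -1)), Mul(-5203, Pow(19015, -1))) = Add(Mul(-10954, Pow(Pow(Rational(441618, 31), -1), -1)), Mul(-5203, Rational(1, 19015))) = Add(Mul(-10954, Pow(Rational(31, 441618), -1)), Rational(-5203, 19015)) = Add(Mul(-10954, Rational(441618, 31)), Rational(-5203, 19015)) = Add(Rational(-4837483572, 31), Rational(-5203, 19015)) = Rational(-91984750282873, 589465) ≈ -1.5605e+8)
Add(H, E) = Add(Rational(-91984750282873, 589465), 37340) = Rational(-91962739659773, 589465)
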